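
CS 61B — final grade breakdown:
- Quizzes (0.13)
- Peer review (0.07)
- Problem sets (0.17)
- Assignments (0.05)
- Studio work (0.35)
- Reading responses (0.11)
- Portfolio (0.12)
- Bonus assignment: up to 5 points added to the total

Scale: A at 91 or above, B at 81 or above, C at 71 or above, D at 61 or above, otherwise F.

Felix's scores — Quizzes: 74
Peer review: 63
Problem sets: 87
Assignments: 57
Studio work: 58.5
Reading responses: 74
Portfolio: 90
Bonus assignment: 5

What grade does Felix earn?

C

Weighted total:
  Quizzes 74 × 0.13 = 9.62
  Peer review 63 × 0.07 = 4.41
  Problem sets 87 × 0.17 = 14.79
  Assignments 57 × 0.05 = 2.85
  Studio work 58.5 × 0.35 = 20.475
  Reading responses 74 × 0.11 = 8.14
  Portfolio 90 × 0.12 = 10.8
Sum = 71.085
Bonus assignment: 71.085 + 5 = 76.085
76.085 is ≥ 71 and < 81 → C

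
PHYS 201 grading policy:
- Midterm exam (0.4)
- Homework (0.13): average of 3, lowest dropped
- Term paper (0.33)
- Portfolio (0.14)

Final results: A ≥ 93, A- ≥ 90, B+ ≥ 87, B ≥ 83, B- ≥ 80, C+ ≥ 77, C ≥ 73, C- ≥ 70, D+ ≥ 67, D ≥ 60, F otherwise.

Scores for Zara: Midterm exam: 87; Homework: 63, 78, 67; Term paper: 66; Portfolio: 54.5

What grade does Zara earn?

C

Homework: drop 63 → average of remaining 2 = 145/2 = 72.5
Weighted total:
  Midterm exam 87 × 0.4 = 34.8
  Homework 72.5 × 0.13 = 9.425
  Term paper 66 × 0.33 = 21.78
  Portfolio 54.5 × 0.14 = 7.63
Sum = 73.635
73.635 is ≥ 73 and < 77 → C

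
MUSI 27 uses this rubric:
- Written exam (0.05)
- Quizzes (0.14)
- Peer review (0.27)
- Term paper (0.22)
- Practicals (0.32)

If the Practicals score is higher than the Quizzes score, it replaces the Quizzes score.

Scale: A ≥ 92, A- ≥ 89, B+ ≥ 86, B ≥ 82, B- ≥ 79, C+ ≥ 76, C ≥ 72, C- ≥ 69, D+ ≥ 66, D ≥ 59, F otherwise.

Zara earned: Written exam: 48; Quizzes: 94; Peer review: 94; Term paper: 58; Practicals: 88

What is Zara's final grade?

Practicals (88) ≤ Quizzes (94), so Quizzes stays at 94.
Weighted total:
  Written exam 48 × 0.05 = 2.4
  Quizzes 94 × 0.14 = 13.16
  Peer review 94 × 0.27 = 25.38
  Term paper 58 × 0.22 = 12.76
  Practicals 88 × 0.32 = 28.16
Sum = 81.86
81.86 is ≥ 79 and < 82 → B-

B-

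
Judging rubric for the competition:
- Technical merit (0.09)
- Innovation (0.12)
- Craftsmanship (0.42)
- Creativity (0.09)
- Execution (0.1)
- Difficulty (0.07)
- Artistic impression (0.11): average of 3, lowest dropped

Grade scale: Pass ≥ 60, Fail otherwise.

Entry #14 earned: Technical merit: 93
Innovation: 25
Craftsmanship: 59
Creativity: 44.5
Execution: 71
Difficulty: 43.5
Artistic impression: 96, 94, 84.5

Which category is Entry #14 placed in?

Pass

Artistic impression: drop 84.5 → average of remaining 2 = 190/2 = 95
Weighted total:
  Technical merit 93 × 0.09 = 8.37
  Innovation 25 × 0.12 = 3
  Craftsmanship 59 × 0.42 = 24.78
  Creativity 44.5 × 0.09 = 4.005
  Execution 71 × 0.1 = 7.1
  Difficulty 43.5 × 0.07 = 3.045
  Artistic impression 95 × 0.11 = 10.45
Sum = 60.75
60.75 ≥ 60 → Pass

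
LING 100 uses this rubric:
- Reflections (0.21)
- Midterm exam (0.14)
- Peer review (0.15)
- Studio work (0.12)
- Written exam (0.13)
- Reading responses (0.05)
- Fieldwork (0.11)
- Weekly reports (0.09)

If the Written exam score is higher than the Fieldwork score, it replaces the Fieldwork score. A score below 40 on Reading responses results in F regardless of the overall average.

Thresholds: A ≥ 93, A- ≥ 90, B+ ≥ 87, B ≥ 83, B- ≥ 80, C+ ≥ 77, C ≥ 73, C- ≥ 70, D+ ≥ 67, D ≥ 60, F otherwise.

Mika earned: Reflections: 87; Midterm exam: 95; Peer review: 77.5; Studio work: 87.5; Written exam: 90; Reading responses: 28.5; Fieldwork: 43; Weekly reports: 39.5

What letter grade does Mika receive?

Written exam (90) > Fieldwork (43), so Fieldwork counts as 90.
Reading responses score 28.5 < 40: minimum not met.
Weighted total:
  Reflections 87 × 0.21 = 18.27
  Midterm exam 95 × 0.14 = 13.3
  Peer review 77.5 × 0.15 = 11.625
  Studio work 87.5 × 0.12 = 10.5
  Written exam 90 × 0.13 = 11.7
  Reading responses 28.5 × 0.05 = 1.425
  Fieldwork 90 × 0.11 = 9.9
  Weekly reports 39.5 × 0.09 = 3.555
Sum = 80.275
Because the Reading responses minimum was not met, the result is F.

F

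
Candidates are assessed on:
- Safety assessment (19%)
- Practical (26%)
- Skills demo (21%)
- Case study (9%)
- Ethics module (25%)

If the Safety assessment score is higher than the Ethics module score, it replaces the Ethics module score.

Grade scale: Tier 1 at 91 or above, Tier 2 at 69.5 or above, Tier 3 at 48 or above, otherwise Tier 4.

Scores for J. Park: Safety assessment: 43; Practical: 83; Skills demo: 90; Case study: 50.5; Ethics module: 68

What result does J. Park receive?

Tier 2

Safety assessment (43) ≤ Ethics module (68), so Ethics module stays at 68.
Weighted total:
  Safety assessment 43 × 0.19 = 8.17
  Practical 83 × 0.26 = 21.58
  Skills demo 90 × 0.21 = 18.9
  Case study 50.5 × 0.09 = 4.545
  Ethics module 68 × 0.25 = 17
Sum = 70.195
70.195 is ≥ 69.5 and < 91 → Tier 2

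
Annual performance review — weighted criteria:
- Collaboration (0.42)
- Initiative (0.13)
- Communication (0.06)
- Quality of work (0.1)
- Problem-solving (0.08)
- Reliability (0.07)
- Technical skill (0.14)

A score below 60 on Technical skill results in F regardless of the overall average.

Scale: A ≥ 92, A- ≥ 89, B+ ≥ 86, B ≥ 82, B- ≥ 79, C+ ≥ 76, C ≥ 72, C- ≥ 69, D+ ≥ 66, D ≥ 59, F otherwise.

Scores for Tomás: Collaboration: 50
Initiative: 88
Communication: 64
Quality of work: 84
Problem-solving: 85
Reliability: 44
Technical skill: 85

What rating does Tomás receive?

Technical skill score 85 ≥ 60: minimum met.
Weighted total:
  Collaboration 50 × 0.42 = 21
  Initiative 88 × 0.13 = 11.44
  Communication 64 × 0.06 = 3.84
  Quality of work 84 × 0.1 = 8.4
  Problem-solving 85 × 0.08 = 6.8
  Reliability 44 × 0.07 = 3.08
  Technical skill 85 × 0.14 = 11.9
Sum = 66.46
66.46 is ≥ 66 and < 69 → D+

D+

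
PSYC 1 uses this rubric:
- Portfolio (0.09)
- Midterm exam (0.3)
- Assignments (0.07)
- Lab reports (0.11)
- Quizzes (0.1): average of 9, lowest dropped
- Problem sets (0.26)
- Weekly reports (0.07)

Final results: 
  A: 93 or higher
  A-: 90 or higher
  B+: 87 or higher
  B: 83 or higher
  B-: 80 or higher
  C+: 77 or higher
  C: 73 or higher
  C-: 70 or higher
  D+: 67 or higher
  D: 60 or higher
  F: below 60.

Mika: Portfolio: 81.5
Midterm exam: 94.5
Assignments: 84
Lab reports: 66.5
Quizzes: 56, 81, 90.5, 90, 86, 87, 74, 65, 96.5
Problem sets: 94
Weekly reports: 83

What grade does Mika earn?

B+

Quizzes: drop 56 → average of remaining 8 = 670/8 = 83.75
Weighted total:
  Portfolio 81.5 × 0.09 = 7.335
  Midterm exam 94.5 × 0.3 = 28.35
  Assignments 84 × 0.07 = 5.88
  Lab reports 66.5 × 0.11 = 7.315
  Quizzes 83.75 × 0.1 = 8.375
  Problem sets 94 × 0.26 = 24.44
  Weekly reports 83 × 0.07 = 5.81
Sum = 87.505
87.505 is ≥ 87 and < 90 → B+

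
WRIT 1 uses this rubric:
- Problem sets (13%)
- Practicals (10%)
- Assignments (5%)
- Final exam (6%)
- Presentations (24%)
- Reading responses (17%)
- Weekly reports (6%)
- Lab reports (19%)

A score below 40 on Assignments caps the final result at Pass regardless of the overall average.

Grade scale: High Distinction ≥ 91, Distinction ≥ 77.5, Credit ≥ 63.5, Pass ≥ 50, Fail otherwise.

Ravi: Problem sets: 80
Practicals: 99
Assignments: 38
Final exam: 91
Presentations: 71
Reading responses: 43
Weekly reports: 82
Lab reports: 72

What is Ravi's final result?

Pass

Assignments score 38 < 40: minimum not met.
Weighted total:
  Problem sets 80 × 0.13 = 10.4
  Practicals 99 × 0.1 = 9.9
  Assignments 38 × 0.05 = 1.9
  Final exam 91 × 0.06 = 5.46
  Presentations 71 × 0.24 = 17.04
  Reading responses 43 × 0.17 = 7.31
  Weekly reports 82 × 0.06 = 4.92
  Lab reports 72 × 0.19 = 13.68
Sum = 70.61
70.61 would be Credit; cap at Pass applies → Pass.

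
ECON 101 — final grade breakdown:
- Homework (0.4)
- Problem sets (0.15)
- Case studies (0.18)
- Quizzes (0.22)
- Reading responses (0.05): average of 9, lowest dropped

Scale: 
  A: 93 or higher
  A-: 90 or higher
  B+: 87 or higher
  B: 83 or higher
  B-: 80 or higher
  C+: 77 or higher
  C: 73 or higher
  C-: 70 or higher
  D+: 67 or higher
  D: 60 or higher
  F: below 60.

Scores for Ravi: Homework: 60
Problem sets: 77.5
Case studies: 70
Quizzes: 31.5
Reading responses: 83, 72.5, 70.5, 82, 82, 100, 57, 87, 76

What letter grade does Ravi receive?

F

Reading responses: drop 57 → average of remaining 8 = 653/8 = 81.625
Weighted total:
  Homework 60 × 0.4 = 24
  Problem sets 77.5 × 0.15 = 11.625
  Case studies 70 × 0.18 = 12.6
  Quizzes 31.5 × 0.22 = 6.93
  Reading responses 81.625 × 0.05 = 4.08125
Sum = 59.23625
59.23625 < 60 → F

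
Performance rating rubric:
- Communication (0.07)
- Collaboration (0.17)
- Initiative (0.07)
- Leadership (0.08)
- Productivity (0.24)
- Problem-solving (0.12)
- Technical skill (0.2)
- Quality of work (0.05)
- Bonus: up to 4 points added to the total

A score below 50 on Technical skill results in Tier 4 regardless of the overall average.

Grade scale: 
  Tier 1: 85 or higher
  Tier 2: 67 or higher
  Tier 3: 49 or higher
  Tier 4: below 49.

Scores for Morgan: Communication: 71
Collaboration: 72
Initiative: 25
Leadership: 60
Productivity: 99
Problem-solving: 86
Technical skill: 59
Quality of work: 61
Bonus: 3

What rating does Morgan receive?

Technical skill score 59 ≥ 50: minimum met.
Weighted total:
  Communication 71 × 0.07 = 4.97
  Collaboration 72 × 0.17 = 12.24
  Initiative 25 × 0.07 = 1.75
  Leadership 60 × 0.08 = 4.8
  Productivity 99 × 0.24 = 23.76
  Problem-solving 86 × 0.12 = 10.32
  Technical skill 59 × 0.2 = 11.8
  Quality of work 61 × 0.05 = 3.05
Sum = 72.69
Bonus: 72.69 + 3 = 75.69
75.69 is ≥ 67 and < 85 → Tier 2

Tier 2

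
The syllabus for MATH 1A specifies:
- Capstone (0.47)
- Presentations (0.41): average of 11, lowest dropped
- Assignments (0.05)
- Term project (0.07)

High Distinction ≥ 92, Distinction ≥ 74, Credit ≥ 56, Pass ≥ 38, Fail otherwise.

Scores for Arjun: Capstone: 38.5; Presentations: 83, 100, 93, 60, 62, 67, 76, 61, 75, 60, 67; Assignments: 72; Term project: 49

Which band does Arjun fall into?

Presentations: drop 60 → average of remaining 10 = 744/10 = 74.4
Weighted total:
  Capstone 38.5 × 0.47 = 18.095
  Presentations 74.4 × 0.41 = 30.504
  Assignments 72 × 0.05 = 3.6
  Term project 49 × 0.07 = 3.43
Sum = 55.629
55.629 is ≥ 38 and < 56 → Pass

Pass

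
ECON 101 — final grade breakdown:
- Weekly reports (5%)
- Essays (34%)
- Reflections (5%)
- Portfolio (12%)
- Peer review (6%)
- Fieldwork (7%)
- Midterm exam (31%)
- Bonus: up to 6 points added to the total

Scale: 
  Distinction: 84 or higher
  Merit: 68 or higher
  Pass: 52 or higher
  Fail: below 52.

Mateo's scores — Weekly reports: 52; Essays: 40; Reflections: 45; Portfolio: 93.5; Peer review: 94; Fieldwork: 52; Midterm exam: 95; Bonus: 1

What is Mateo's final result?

Weighted total:
  Weekly reports 52 × 0.05 = 2.6
  Essays 40 × 0.34 = 13.6
  Reflections 45 × 0.05 = 2.25
  Portfolio 93.5 × 0.12 = 11.22
  Peer review 94 × 0.06 = 5.64
  Fieldwork 52 × 0.07 = 3.64
  Midterm exam 95 × 0.31 = 29.45
Sum = 68.4
Bonus: 68.4 + 1 = 69.4
69.4 is ≥ 68 and < 84 → Merit

Merit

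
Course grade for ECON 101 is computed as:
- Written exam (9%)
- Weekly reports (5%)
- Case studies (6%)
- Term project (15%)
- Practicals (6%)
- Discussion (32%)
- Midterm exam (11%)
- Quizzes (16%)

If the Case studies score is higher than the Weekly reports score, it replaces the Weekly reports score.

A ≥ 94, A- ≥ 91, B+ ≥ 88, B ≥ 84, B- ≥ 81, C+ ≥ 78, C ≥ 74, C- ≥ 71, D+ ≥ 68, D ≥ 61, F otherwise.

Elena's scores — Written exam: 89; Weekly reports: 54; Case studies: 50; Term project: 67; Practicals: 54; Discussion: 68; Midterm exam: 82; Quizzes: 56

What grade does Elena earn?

Case studies (50) ≤ Weekly reports (54), so Weekly reports stays at 54.
Weighted total:
  Written exam 89 × 0.09 = 8.01
  Weekly reports 54 × 0.05 = 2.7
  Case studies 50 × 0.06 = 3
  Term project 67 × 0.15 = 10.05
  Practicals 54 × 0.06 = 3.24
  Discussion 68 × 0.32 = 21.76
  Midterm exam 82 × 0.11 = 9.02
  Quizzes 56 × 0.16 = 8.96
Sum = 66.74
66.74 is ≥ 61 and < 68 → D

D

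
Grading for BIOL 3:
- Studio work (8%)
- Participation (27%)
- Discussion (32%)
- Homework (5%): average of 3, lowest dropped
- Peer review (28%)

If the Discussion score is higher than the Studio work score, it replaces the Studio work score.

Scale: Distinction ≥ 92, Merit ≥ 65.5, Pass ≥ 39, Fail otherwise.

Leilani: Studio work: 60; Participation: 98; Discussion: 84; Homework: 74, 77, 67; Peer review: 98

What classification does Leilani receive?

Merit

Homework: drop 67 → average of remaining 2 = 151/2 = 75.5
Discussion (84) > Studio work (60), so Studio work counts as 84.
Weighted total:
  Studio work 84 × 0.08 = 6.72
  Participation 98 × 0.27 = 26.46
  Discussion 84 × 0.32 = 26.88
  Homework 75.5 × 0.05 = 3.775
  Peer review 98 × 0.28 = 27.44
Sum = 91.275
91.275 is ≥ 65.5 and < 92 → Merit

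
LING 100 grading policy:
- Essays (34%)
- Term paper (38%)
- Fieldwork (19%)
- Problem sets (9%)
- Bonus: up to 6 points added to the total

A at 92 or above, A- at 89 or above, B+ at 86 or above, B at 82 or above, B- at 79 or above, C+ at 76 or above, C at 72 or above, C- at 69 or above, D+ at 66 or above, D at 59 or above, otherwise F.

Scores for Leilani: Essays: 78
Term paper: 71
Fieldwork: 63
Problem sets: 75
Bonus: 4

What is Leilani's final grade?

Weighted total:
  Essays 78 × 0.34 = 26.52
  Term paper 71 × 0.38 = 26.98
  Fieldwork 63 × 0.19 = 11.97
  Problem sets 75 × 0.09 = 6.75
Sum = 72.22
Bonus: 72.22 + 4 = 76.22
76.22 is ≥ 76 and < 79 → C+

C+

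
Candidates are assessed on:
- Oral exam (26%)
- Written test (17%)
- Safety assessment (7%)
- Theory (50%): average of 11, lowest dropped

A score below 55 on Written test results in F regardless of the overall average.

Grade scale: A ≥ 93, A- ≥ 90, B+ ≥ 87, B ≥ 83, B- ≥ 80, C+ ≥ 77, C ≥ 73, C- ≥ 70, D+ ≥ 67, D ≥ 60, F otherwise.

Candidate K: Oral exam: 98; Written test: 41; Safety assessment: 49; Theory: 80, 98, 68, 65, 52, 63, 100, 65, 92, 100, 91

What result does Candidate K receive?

F

Theory: drop 52 → average of remaining 10 = 822/10 = 82.2
Written test score 41 < 55: minimum not met.
Weighted total:
  Oral exam 98 × 0.26 = 25.48
  Written test 41 × 0.17 = 6.97
  Safety assessment 49 × 0.07 = 3.43
  Theory 82.2 × 0.5 = 41.1
Sum = 76.98
Because the Written test minimum was not met, the result is F.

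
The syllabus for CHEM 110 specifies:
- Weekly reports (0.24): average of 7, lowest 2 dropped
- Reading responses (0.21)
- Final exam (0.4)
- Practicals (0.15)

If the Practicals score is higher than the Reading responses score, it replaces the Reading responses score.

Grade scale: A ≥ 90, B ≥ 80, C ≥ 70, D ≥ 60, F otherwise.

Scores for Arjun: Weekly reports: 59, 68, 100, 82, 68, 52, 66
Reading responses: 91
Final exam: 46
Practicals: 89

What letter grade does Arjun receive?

D

Weekly reports: drop 52, 59 → average of remaining 5 = 384/5 = 76.8
Practicals (89) ≤ Reading responses (91), so Reading responses stays at 91.
Weighted total:
  Weekly reports 76.8 × 0.24 = 18.432
  Reading responses 91 × 0.21 = 19.11
  Final exam 46 × 0.4 = 18.4
  Practicals 89 × 0.15 = 13.35
Sum = 69.292
69.292 is ≥ 60 and < 70 → D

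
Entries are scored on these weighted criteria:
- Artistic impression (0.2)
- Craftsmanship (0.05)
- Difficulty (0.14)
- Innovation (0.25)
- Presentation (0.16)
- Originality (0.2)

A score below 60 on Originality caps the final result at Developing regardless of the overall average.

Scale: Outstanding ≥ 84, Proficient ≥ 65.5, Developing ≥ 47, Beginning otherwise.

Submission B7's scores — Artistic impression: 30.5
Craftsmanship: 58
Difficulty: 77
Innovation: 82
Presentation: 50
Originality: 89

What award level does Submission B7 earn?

Originality score 89 ≥ 60: minimum met.
Weighted total:
  Artistic impression 30.5 × 0.2 = 6.1
  Craftsmanship 58 × 0.05 = 2.9
  Difficulty 77 × 0.14 = 10.78
  Innovation 82 × 0.25 = 20.5
  Presentation 50 × 0.16 = 8
  Originality 89 × 0.2 = 17.8
Sum = 66.08
66.08 is ≥ 65.5 and < 84 → Proficient

Proficient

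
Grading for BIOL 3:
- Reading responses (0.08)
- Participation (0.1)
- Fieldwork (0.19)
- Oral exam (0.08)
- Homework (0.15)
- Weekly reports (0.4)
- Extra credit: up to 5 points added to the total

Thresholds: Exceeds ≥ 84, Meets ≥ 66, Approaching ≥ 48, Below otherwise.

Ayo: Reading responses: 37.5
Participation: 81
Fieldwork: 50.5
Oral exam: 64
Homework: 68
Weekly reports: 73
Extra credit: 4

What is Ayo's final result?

Meets

Weighted total:
  Reading responses 37.5 × 0.08 = 3
  Participation 81 × 0.1 = 8.1
  Fieldwork 50.5 × 0.19 = 9.595
  Oral exam 64 × 0.08 = 5.12
  Homework 68 × 0.15 = 10.2
  Weekly reports 73 × 0.4 = 29.2
Sum = 65.215
Extra credit: 65.215 + 4 = 69.215
69.215 is ≥ 66 and < 84 → Meets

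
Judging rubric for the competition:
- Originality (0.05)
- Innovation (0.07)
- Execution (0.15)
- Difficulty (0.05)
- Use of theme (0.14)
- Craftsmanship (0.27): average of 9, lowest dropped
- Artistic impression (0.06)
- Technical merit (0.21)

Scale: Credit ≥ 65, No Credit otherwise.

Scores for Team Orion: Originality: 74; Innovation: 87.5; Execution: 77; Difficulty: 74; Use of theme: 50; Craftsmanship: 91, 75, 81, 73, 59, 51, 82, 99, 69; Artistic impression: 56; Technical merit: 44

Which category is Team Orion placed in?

Craftsmanship: drop 51 → average of remaining 8 = 629/8 = 78.625
Weighted total:
  Originality 74 × 0.05 = 3.7
  Innovation 87.5 × 0.07 = 6.125
  Execution 77 × 0.15 = 11.55
  Difficulty 74 × 0.05 = 3.7
  Use of theme 50 × 0.14 = 7
  Craftsmanship 78.625 × 0.27 = 21.22875
  Artistic impression 56 × 0.06 = 3.36
  Technical merit 44 × 0.21 = 9.24
Sum = 65.90375
65.90375 ≥ 65 → Credit

Credit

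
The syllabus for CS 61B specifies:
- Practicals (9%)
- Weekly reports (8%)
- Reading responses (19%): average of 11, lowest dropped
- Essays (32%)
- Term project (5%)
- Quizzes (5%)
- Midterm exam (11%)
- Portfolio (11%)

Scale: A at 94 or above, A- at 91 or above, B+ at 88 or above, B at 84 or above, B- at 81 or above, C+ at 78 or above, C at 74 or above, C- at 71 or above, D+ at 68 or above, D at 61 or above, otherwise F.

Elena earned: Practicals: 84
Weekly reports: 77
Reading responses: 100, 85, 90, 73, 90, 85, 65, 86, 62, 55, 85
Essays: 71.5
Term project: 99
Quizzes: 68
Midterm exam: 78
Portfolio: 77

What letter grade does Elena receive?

C

Reading responses: drop 55 → average of remaining 10 = 821/10 = 82.1
Weighted total:
  Practicals 84 × 0.09 = 7.56
  Weekly reports 77 × 0.08 = 6.16
  Reading responses 82.1 × 0.19 = 15.599
  Essays 71.5 × 0.32 = 22.88
  Term project 99 × 0.05 = 4.95
  Quizzes 68 × 0.05 = 3.4
  Midterm exam 78 × 0.11 = 8.58
  Portfolio 77 × 0.11 = 8.47
Sum = 77.599
77.599 is ≥ 74 and < 78 → C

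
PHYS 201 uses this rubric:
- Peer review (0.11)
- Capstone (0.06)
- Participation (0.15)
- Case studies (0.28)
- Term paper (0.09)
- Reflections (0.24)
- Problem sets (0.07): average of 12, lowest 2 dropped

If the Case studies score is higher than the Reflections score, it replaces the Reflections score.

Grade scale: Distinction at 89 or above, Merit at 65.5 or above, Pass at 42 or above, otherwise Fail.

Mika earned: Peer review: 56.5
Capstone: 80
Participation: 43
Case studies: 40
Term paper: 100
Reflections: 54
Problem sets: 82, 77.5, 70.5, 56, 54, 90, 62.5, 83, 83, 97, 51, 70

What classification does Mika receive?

Problem sets: drop 51, 54 → average of remaining 10 = 771.5/10 = 77.15
Case studies (40) ≤ Reflections (54), so Reflections stays at 54.
Weighted total:
  Peer review 56.5 × 0.11 = 6.215
  Capstone 80 × 0.06 = 4.8
  Participation 43 × 0.15 = 6.45
  Case studies 40 × 0.28 = 11.2
  Term paper 100 × 0.09 = 9
  Reflections 54 × 0.24 = 12.96
  Problem sets 77.15 × 0.07 = 5.4005
Sum = 56.0255
56.0255 is ≥ 42 and < 65.5 → Pass

Pass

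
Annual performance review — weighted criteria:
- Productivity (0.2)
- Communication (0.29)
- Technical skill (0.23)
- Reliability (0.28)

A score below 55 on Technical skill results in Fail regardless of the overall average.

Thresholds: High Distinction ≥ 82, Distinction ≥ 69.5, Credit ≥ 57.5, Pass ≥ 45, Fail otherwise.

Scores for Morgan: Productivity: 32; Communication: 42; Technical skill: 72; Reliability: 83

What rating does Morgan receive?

Technical skill score 72 ≥ 55: minimum met.
Weighted total:
  Productivity 32 × 0.2 = 6.4
  Communication 42 × 0.29 = 12.18
  Technical skill 72 × 0.23 = 16.56
  Reliability 83 × 0.28 = 23.24
Sum = 58.38
58.38 is ≥ 57.5 and < 69.5 → Credit

Credit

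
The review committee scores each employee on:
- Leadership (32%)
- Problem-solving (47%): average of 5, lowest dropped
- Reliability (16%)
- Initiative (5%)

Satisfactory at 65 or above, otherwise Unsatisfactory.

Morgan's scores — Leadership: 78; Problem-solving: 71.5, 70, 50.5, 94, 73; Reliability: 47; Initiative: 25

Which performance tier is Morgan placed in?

Satisfactory

Problem-solving: drop 50.5 → average of remaining 4 = 308.5/4 = 77.125
Weighted total:
  Leadership 78 × 0.32 = 24.96
  Problem-solving 77.125 × 0.47 = 36.24875
  Reliability 47 × 0.16 = 7.52
  Initiative 25 × 0.05 = 1.25
Sum = 69.97875
69.97875 ≥ 65 → Satisfactory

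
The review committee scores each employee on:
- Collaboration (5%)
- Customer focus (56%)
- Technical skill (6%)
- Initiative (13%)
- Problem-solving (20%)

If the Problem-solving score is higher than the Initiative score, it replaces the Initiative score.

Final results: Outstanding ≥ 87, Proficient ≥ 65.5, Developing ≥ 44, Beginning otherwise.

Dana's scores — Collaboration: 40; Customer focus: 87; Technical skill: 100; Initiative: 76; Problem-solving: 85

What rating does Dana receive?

Proficient

Problem-solving (85) > Initiative (76), so Initiative counts as 85.
Weighted total:
  Collaboration 40 × 0.05 = 2
  Customer focus 87 × 0.56 = 48.72
  Technical skill 100 × 0.06 = 6
  Initiative 85 × 0.13 = 11.05
  Problem-solving 85 × 0.2 = 17
Sum = 84.77
84.77 is ≥ 65.5 and < 87 → Proficient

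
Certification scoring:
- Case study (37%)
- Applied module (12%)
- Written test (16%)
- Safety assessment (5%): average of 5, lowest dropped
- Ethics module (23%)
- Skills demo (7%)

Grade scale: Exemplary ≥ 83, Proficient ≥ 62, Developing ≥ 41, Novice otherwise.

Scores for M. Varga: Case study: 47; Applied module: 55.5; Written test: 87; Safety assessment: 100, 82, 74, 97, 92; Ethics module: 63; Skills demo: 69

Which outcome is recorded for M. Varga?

Safety assessment: drop 74 → average of remaining 4 = 371/4 = 92.75
Weighted total:
  Case study 47 × 0.37 = 17.39
  Applied module 55.5 × 0.12 = 6.66
  Written test 87 × 0.16 = 13.92
  Safety assessment 92.75 × 0.05 = 4.6375
  Ethics module 63 × 0.23 = 14.49
  Skills demo 69 × 0.07 = 4.83
Sum = 61.9275
61.9275 is ≥ 41 and < 62 → Developing

Developing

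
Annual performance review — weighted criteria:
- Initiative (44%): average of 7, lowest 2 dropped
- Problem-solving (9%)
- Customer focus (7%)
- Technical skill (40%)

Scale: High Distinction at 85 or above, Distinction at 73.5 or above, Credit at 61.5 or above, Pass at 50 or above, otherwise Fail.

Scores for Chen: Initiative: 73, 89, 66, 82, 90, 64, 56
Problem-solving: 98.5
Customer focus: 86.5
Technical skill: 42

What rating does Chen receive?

Initiative: drop 56, 64 → average of remaining 5 = 400/5 = 80
Weighted total:
  Initiative 80 × 0.44 = 35.2
  Problem-solving 98.5 × 0.09 = 8.865
  Customer focus 86.5 × 0.07 = 6.055
  Technical skill 42 × 0.4 = 16.8
Sum = 66.92
66.92 is ≥ 61.5 and < 73.5 → Credit

Credit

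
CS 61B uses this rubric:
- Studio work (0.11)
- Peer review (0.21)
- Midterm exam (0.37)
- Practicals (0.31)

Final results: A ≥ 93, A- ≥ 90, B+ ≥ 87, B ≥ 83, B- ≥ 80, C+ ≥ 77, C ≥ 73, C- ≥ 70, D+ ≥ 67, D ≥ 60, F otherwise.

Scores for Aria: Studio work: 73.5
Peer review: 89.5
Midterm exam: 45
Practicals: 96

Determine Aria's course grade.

Weighted total:
  Studio work 73.5 × 0.11 = 8.085
  Peer review 89.5 × 0.21 = 18.795
  Midterm exam 45 × 0.37 = 16.65
  Practicals 96 × 0.31 = 29.76
Sum = 73.29
73.29 is ≥ 73 and < 77 → C

C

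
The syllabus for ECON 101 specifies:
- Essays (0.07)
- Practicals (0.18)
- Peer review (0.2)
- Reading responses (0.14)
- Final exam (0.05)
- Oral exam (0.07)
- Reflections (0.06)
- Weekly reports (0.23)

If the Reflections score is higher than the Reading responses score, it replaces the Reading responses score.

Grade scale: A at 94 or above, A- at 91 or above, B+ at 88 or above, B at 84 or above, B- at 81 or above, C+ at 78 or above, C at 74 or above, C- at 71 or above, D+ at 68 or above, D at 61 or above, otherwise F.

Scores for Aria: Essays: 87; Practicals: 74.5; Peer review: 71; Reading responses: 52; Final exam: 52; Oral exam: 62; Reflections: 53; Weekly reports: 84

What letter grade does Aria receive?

D+

Reflections (53) > Reading responses (52), so Reading responses counts as 53.
Weighted total:
  Essays 87 × 0.07 = 6.09
  Practicals 74.5 × 0.18 = 13.41
  Peer review 71 × 0.2 = 14.2
  Reading responses 53 × 0.14 = 7.42
  Final exam 52 × 0.05 = 2.6
  Oral exam 62 × 0.07 = 4.34
  Reflections 53 × 0.06 = 3.18
  Weekly reports 84 × 0.23 = 19.32
Sum = 70.56
70.56 is ≥ 68 and < 71 → D+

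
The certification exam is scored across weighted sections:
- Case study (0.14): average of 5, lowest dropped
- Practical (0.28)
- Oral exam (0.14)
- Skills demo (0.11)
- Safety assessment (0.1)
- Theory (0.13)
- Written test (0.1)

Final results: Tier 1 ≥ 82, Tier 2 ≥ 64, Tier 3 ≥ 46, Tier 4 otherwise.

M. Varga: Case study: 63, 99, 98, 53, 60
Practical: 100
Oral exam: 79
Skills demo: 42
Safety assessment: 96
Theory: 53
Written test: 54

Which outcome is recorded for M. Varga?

Case study: drop 53 → average of remaining 4 = 320/4 = 80
Weighted total:
  Case study 80 × 0.14 = 11.2
  Practical 100 × 0.28 = 28
  Oral exam 79 × 0.14 = 11.06
  Skills demo 42 × 0.11 = 4.62
  Safety assessment 96 × 0.1 = 9.6
  Theory 53 × 0.13 = 6.89
  Written test 54 × 0.1 = 5.4
Sum = 76.77
76.77 is ≥ 64 and < 82 → Tier 2

Tier 2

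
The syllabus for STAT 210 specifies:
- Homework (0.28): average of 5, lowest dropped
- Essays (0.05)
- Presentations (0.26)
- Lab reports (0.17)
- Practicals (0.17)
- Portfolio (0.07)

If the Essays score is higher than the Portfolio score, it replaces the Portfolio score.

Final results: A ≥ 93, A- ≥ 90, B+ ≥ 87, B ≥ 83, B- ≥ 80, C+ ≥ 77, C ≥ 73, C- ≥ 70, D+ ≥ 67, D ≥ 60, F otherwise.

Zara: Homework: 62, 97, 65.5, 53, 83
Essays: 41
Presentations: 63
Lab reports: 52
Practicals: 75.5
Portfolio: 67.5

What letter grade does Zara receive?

D

Homework: drop 53 → average of remaining 4 = 307.5/4 = 76.875
Essays (41) ≤ Portfolio (67.5), so Portfolio stays at 67.5.
Weighted total:
  Homework 76.875 × 0.28 = 21.525
  Essays 41 × 0.05 = 2.05
  Presentations 63 × 0.26 = 16.38
  Lab reports 52 × 0.17 = 8.84
  Practicals 75.5 × 0.17 = 12.835
  Portfolio 67.5 × 0.07 = 4.725
Sum = 66.355
66.355 is ≥ 60 and < 67 → D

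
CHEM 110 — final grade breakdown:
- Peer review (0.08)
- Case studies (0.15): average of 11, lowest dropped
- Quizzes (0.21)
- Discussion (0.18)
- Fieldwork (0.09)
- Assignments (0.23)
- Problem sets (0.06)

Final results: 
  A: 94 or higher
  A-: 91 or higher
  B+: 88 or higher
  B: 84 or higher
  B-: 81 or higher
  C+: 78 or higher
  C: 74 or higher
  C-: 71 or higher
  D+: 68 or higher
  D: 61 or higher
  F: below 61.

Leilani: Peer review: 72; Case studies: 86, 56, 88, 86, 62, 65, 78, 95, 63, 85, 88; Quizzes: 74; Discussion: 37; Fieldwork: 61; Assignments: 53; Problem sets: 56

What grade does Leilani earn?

Case studies: drop 56 → average of remaining 10 = 796/10 = 79.6
Weighted total:
  Peer review 72 × 0.08 = 5.76
  Case studies 79.6 × 0.15 = 11.94
  Quizzes 74 × 0.21 = 15.54
  Discussion 37 × 0.18 = 6.66
  Fieldwork 61 × 0.09 = 5.49
  Assignments 53 × 0.23 = 12.19
  Problem sets 56 × 0.06 = 3.36
Sum = 60.94
60.94 < 61 → F

F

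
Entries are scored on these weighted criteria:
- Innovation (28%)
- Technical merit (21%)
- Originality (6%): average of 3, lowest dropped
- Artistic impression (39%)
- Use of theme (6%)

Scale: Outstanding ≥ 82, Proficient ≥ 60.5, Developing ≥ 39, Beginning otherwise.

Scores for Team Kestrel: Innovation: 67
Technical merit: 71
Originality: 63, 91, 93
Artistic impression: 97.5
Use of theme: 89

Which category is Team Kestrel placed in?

Originality: drop 63 → average of remaining 2 = 184/2 = 92
Weighted total:
  Innovation 67 × 0.28 = 18.76
  Technical merit 71 × 0.21 = 14.91
  Originality 92 × 0.06 = 5.52
  Artistic impression 97.5 × 0.39 = 38.025
  Use of theme 89 × 0.06 = 5.34
Sum = 82.555
82.555 ≥ 82 → Outstanding

Outstanding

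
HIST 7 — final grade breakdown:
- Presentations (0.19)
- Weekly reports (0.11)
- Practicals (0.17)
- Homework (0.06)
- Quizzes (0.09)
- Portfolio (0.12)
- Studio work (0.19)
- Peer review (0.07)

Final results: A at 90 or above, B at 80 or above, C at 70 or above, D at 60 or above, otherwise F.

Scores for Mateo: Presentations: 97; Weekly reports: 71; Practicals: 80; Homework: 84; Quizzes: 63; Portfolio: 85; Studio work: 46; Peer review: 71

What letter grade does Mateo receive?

C

Weighted total:
  Presentations 97 × 0.19 = 18.43
  Weekly reports 71 × 0.11 = 7.81
  Practicals 80 × 0.17 = 13.6
  Homework 84 × 0.06 = 5.04
  Quizzes 63 × 0.09 = 5.67
  Portfolio 85 × 0.12 = 10.2
  Studio work 46 × 0.19 = 8.74
  Peer review 71 × 0.07 = 4.97
Sum = 74.46
74.46 is ≥ 70 and < 80 → C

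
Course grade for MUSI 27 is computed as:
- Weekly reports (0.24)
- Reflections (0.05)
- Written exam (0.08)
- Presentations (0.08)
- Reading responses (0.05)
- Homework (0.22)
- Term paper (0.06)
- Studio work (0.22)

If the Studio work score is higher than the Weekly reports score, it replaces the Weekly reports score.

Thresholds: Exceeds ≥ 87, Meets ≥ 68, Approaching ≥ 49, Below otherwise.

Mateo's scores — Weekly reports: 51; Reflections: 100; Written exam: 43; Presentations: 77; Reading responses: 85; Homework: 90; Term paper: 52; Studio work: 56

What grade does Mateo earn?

Approaching

Studio work (56) > Weekly reports (51), so Weekly reports counts as 56.
Weighted total:
  Weekly reports 56 × 0.24 = 13.44
  Reflections 100 × 0.05 = 5
  Written exam 43 × 0.08 = 3.44
  Presentations 77 × 0.08 = 6.16
  Reading responses 85 × 0.05 = 4.25
  Homework 90 × 0.22 = 19.8
  Term paper 52 × 0.06 = 3.12
  Studio work 56 × 0.22 = 12.32
Sum = 67.53
67.53 is ≥ 49 and < 68 → Approaching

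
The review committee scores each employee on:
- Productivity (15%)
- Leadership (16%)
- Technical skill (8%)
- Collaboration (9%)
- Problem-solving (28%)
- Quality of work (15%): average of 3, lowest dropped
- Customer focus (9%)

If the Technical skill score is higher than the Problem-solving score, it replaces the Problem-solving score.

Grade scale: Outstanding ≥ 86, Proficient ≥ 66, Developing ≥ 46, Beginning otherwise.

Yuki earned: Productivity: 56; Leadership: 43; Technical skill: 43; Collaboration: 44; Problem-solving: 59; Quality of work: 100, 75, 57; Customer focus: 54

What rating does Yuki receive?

Developing

Quality of work: drop 57 → average of remaining 2 = 175/2 = 87.5
Technical skill (43) ≤ Problem-solving (59), so Problem-solving stays at 59.
Weighted total:
  Productivity 56 × 0.15 = 8.4
  Leadership 43 × 0.16 = 6.88
  Technical skill 43 × 0.08 = 3.44
  Collaboration 44 × 0.09 = 3.96
  Problem-solving 59 × 0.28 = 16.52
  Quality of work 87.5 × 0.15 = 13.125
  Customer focus 54 × 0.09 = 4.86
Sum = 57.185
57.185 is ≥ 46 and < 66 → Developing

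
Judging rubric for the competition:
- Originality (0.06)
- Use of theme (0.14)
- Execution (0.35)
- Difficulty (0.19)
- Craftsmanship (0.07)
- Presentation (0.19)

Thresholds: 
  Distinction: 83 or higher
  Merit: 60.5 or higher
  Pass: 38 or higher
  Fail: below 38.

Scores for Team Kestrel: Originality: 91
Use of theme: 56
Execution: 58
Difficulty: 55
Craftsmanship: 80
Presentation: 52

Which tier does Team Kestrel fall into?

Weighted total:
  Originality 91 × 0.06 = 5.46
  Use of theme 56 × 0.14 = 7.84
  Execution 58 × 0.35 = 20.3
  Difficulty 55 × 0.19 = 10.45
  Craftsmanship 80 × 0.07 = 5.6
  Presentation 52 × 0.19 = 9.88
Sum = 59.53
59.53 is ≥ 38 and < 60.5 → Pass

Pass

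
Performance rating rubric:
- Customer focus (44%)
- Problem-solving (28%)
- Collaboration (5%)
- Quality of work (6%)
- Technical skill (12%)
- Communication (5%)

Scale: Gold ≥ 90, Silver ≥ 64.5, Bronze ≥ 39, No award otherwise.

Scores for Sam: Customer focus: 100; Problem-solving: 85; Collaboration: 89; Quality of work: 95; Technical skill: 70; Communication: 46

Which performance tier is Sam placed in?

Weighted total:
  Customer focus 100 × 0.44 = 44
  Problem-solving 85 × 0.28 = 23.8
  Collaboration 89 × 0.05 = 4.45
  Quality of work 95 × 0.06 = 5.7
  Technical skill 70 × 0.12 = 8.4
  Communication 46 × 0.05 = 2.3
Sum = 88.65
88.65 is ≥ 64.5 and < 90 → Silver

Silver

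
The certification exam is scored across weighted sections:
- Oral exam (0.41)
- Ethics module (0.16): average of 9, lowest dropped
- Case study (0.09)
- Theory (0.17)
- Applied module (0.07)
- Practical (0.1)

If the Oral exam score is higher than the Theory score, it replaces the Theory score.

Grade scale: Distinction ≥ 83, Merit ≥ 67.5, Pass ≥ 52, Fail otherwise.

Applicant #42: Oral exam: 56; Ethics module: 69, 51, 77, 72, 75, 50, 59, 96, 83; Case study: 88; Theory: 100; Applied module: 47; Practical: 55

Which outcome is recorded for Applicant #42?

Merit

Ethics module: drop 50 → average of remaining 8 = 582/8 = 72.75
Oral exam (56) ≤ Theory (100), so Theory stays at 100.
Weighted total:
  Oral exam 56 × 0.41 = 22.96
  Ethics module 72.75 × 0.16 = 11.64
  Case study 88 × 0.09 = 7.92
  Theory 100 × 0.17 = 17
  Applied module 47 × 0.07 = 3.29
  Practical 55 × 0.1 = 5.5
Sum = 68.31
68.31 is ≥ 67.5 and < 83 → Merit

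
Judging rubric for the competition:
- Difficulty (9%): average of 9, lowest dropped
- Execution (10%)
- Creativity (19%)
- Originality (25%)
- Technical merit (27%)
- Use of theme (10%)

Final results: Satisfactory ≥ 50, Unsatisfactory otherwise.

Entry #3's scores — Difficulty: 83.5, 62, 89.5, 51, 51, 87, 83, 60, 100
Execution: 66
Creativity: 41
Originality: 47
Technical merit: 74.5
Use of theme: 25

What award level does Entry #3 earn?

Difficulty: drop 51 → average of remaining 8 = 616/8 = 77
Weighted total:
  Difficulty 77 × 0.09 = 6.93
  Execution 66 × 0.1 = 6.6
  Creativity 41 × 0.19 = 7.79
  Originality 47 × 0.25 = 11.75
  Technical merit 74.5 × 0.27 = 20.115
  Use of theme 25 × 0.1 = 2.5
Sum = 55.685
55.685 ≥ 50 → Satisfactory

Satisfactory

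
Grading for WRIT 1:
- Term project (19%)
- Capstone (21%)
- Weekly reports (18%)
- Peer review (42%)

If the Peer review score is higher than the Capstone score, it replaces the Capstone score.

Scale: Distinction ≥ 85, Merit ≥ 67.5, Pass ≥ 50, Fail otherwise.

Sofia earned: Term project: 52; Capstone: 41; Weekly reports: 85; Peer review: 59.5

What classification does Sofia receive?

Pass

Peer review (59.5) > Capstone (41), so Capstone counts as 59.5.
Weighted total:
  Term project 52 × 0.19 = 9.88
  Capstone 59.5 × 0.21 = 12.495
  Weekly reports 85 × 0.18 = 15.3
  Peer review 59.5 × 0.42 = 24.99
Sum = 62.665
62.665 is ≥ 50 and < 67.5 → Pass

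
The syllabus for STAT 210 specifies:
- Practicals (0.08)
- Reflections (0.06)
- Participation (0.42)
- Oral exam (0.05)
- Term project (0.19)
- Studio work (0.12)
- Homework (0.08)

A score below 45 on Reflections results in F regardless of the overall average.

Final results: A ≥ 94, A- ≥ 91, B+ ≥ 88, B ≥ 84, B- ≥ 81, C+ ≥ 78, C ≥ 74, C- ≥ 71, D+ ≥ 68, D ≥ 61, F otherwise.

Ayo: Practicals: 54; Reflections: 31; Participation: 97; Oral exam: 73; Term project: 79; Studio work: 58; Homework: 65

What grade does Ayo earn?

Reflections score 31 < 45: minimum not met.
Weighted total:
  Practicals 54 × 0.08 = 4.32
  Reflections 31 × 0.06 = 1.86
  Participation 97 × 0.42 = 40.74
  Oral exam 73 × 0.05 = 3.65
  Term project 79 × 0.19 = 15.01
  Studio work 58 × 0.12 = 6.96
  Homework 65 × 0.08 = 5.2
Sum = 77.74
Because the Reflections minimum was not met, the result is F.

F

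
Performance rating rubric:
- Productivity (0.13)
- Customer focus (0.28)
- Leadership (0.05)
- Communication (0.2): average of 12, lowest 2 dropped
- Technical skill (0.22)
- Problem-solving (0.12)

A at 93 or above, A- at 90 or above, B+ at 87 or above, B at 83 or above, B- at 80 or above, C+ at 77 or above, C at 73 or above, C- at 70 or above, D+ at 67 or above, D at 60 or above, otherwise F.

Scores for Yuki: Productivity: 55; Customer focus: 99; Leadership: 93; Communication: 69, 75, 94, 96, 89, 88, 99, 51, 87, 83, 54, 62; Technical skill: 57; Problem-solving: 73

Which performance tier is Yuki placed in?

C+

Communication: drop 51, 54 → average of remaining 10 = 842/10 = 84.2
Weighted total:
  Productivity 55 × 0.13 = 7.15
  Customer focus 99 × 0.28 = 27.72
  Leadership 93 × 0.05 = 4.65
  Communication 84.2 × 0.2 = 16.84
  Technical skill 57 × 0.22 = 12.54
  Problem-solving 73 × 0.12 = 8.76
Sum = 77.66
77.66 is ≥ 77 and < 80 → C+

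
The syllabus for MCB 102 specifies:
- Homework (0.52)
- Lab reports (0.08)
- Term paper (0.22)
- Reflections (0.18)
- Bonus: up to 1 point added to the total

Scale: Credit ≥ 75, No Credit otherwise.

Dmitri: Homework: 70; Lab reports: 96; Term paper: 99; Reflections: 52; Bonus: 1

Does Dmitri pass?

Weighted total:
  Homework 70 × 0.52 = 36.4
  Lab reports 96 × 0.08 = 7.68
  Term paper 99 × 0.22 = 21.78
  Reflections 52 × 0.18 = 9.36
Sum = 75.22
Bonus: 75.22 + 1 = 76.22
76.22 ≥ 75 → Credit

Credit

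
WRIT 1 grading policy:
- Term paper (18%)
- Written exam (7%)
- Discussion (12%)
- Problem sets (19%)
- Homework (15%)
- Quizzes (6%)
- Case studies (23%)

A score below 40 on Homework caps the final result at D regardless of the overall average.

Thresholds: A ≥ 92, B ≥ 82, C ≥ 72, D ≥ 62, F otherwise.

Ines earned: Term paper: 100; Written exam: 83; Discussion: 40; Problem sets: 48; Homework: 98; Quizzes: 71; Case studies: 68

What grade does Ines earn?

Homework score 98 ≥ 40: minimum met.
Weighted total:
  Term paper 100 × 0.18 = 18
  Written exam 83 × 0.07 = 5.81
  Discussion 40 × 0.12 = 4.8
  Problem sets 48 × 0.19 = 9.12
  Homework 98 × 0.15 = 14.7
  Quizzes 71 × 0.06 = 4.26
  Case studies 68 × 0.23 = 15.64
Sum = 72.33
72.33 is ≥ 72 and < 82 → C

C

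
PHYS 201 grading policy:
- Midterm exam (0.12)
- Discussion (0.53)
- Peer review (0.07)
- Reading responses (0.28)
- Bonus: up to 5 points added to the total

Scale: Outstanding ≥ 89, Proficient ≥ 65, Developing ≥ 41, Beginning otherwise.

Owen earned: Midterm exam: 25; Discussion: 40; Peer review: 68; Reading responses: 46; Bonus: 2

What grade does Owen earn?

Weighted total:
  Midterm exam 25 × 0.12 = 3
  Discussion 40 × 0.53 = 21.2
  Peer review 68 × 0.07 = 4.76
  Reading responses 46 × 0.28 = 12.88
Sum = 41.84
Bonus: 41.84 + 2 = 43.84
43.84 is ≥ 41 and < 65 → Developing

Developing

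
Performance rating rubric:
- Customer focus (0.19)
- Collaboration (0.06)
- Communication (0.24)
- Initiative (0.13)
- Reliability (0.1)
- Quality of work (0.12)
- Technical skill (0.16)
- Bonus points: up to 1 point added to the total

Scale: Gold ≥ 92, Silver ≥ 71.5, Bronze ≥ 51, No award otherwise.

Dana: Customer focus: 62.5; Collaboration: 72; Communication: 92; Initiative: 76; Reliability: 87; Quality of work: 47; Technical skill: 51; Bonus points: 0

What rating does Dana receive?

Bronze

Weighted total:
  Customer focus 62.5 × 0.19 = 11.875
  Collaboration 72 × 0.06 = 4.32
  Communication 92 × 0.24 = 22.08
  Initiative 76 × 0.13 = 9.88
  Reliability 87 × 0.1 = 8.7
  Quality of work 47 × 0.12 = 5.64
  Technical skill 51 × 0.16 = 8.16
Sum = 70.655
Bonus points: 70.655 + 0 = 70.655
70.655 is ≥ 51 and < 71.5 → Bronze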